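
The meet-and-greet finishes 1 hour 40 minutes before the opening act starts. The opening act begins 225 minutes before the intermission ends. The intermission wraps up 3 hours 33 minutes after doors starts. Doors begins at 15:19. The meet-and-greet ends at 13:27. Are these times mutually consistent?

The intermission ends at 15:19 + 213 min = 18:52.
The opening act starts at 18:52 − 225 min = 15:07.
The meet-and-greet ends at 15:07 − 100 min = 13:27.
That matches the stated 13:27, so the schedule is consistent.

Yes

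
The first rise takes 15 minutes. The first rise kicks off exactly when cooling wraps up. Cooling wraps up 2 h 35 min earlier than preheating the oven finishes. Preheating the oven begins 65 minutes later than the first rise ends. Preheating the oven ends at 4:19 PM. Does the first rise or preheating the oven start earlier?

the first rise

Cooling ends at 4:19 PM − 155 min = 1:44 PM.
So the first rise starts at 1:44 PM.
The first rise ends at 1:44 PM + 15 min = 1:59 PM.
Preheating the oven starts at 1:59 PM + 65 min = 3:04 PM.
The first rise starts at 1:44 PM and preheating the oven starts at 3:04 PM, so the first rise is first.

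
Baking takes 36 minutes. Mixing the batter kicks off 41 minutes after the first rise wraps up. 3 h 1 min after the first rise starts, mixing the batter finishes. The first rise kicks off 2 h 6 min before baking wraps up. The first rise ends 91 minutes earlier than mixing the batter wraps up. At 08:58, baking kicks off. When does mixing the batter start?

Baking ends at 08:58 + 36 min = 09:34.
The first rise starts at 09:34 − 126 min = 07:28.
Mixing the batter ends at 07:28 + 181 min = 10:29.
The first rise ends at 10:29 − 91 min = 08:58.
Mixing the batter starts at 08:58 + 41 min = 09:39.

09:39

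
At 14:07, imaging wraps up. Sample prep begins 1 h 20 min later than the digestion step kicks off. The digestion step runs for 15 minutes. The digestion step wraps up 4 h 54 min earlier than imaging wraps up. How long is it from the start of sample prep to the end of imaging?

3 hours 49 minutes

The digestion step ends at 14:07 − 294 min = 09:13.
The digestion step starts at 09:13 − 15 min = 08:58.
Sample prep starts at 08:58 + 80 min = 10:18.
From 10:18 to 14:07 is 3 hours 49 minutes.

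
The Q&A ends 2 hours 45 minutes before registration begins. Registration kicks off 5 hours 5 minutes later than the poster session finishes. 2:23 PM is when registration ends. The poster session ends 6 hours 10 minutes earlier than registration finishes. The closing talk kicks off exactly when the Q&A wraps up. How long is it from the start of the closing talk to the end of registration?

The poster session ends at 2:23 PM − 370 min = 8:13 AM.
Registration starts at 8:13 AM + 305 min = 1:18 PM.
The Q&A ends at 1:18 PM − 165 min = 10:33 AM.
So the closing talk starts at 10:33 AM.
From 10:33 AM to 2:23 PM is 3 hours 50 minutes.

3 hours 50 minutes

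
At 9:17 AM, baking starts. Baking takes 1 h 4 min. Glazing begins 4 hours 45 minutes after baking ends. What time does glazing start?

Baking ends at 9:17 AM + 64 min = 10:21 AM.
Glazing starts at 10:21 AM + 285 min = 3:06 PM.

3:06 PM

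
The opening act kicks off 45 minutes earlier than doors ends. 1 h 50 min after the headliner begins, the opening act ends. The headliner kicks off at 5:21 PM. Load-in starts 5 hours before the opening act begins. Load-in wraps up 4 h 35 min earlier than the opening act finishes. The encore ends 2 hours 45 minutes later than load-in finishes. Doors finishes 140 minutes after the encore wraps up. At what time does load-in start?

1:56 PM

The opening act ends at 5:21 PM + 110 min = 7:11 PM.
Load-in ends at 7:11 PM − 275 min = 2:36 PM.
The encore ends at 2:36 PM + 165 min = 5:21 PM.
Doors ends at 5:21 PM + 140 min = 7:41 PM.
The opening act starts at 7:41 PM − 45 min = 6:56 PM.
Load-in starts at 6:56 PM − 300 min = 1:56 PM.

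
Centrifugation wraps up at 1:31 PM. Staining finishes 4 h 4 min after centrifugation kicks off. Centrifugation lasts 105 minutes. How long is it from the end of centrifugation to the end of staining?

Centrifugation starts at 1:31 PM − 105 min = 11:46 AM.
Staining ends at 11:46 AM + 244 min = 3:50 PM.
From 1:31 PM to 3:50 PM is 2 h 19 min.

2 h 19 min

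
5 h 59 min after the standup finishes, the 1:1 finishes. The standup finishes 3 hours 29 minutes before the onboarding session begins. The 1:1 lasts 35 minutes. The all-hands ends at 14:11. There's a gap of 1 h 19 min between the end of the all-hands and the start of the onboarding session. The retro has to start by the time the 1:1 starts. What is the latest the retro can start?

17:25

The onboarding session starts at 14:11 + 79 min = 15:30.
The standup ends at 15:30 − 209 min = 12:01.
The 1:1 ends at 12:01 + 359 min = 18:00.
The 1:1 starts at 18:00 − 35 min = 17:25.
The retro is bounded by the 1:1, so the latest it can start is 17:25.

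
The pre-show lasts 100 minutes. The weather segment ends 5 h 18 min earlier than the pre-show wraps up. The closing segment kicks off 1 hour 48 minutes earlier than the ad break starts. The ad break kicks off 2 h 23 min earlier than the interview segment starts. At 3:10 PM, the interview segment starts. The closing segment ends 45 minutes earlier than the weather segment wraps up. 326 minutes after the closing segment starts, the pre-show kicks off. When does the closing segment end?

The ad break starts at 3:10 PM − 143 min = 12:47 PM.
The closing segment starts at 12:47 PM − 108 min = 10:59 AM.
The pre-show starts at 10:59 AM + 326 min = 4:25 PM.
The pre-show ends at 4:25 PM + 100 min = 6:05 PM.
The weather segment ends at 6:05 PM − 318 min = 12:47 PM.
The closing segment ends at 12:47 PM − 45 min = 12:02 PM.

12:02 PM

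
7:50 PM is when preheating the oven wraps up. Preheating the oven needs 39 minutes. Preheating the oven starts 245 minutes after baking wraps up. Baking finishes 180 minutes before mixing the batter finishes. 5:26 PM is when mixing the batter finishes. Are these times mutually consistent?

Baking ends at 5:26 PM − 180 min = 2:26 PM.
Preheating the oven starts at 2:26 PM + 245 min = 6:31 PM.
Preheating the oven ends at 6:31 PM + 39 min = 7:10 PM.
But preheating the oven is also said to end at 7:50 PM — a 40-minute conflict.

No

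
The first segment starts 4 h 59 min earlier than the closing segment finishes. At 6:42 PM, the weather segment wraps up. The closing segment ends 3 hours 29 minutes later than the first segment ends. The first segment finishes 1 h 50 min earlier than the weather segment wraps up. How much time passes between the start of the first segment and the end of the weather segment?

3 hours 20 minutes

The first segment ends at 6:42 PM − 110 min = 4:52 PM.
The closing segment ends at 4:52 PM + 209 min = 8:21 PM.
The first segment starts at 8:21 PM − 299 min = 3:22 PM.
From 3:22 PM to 6:42 PM is 3 hours 20 minutes.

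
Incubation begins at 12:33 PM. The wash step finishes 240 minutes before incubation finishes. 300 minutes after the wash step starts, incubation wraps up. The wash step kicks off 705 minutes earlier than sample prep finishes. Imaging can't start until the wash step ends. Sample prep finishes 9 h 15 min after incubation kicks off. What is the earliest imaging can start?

Sample prep ends at 12:33 PM + 555 min = 9:48 PM.
The wash step starts at 9:48 PM − 705 min = 10:03 AM.
Incubation ends at 10:03 AM + 300 min = 3:03 PM.
The wash step ends at 3:03 PM − 240 min = 11:03 AM.
Imaging is bounded by the wash step, so the earliest it can start is 11:03 AM.

11:03 AM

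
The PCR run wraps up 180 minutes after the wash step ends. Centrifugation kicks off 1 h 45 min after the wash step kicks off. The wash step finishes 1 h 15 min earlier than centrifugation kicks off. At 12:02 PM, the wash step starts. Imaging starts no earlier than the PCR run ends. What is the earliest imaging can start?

Centrifugation starts at 12:02 PM + 105 min = 1:47 PM.
The wash step ends at 1:47 PM − 75 min = 12:32 PM.
The PCR run ends at 12:32 PM + 180 min = 3:32 PM.
Imaging is bounded by the PCR run, so the earliest it can start is 3:32 PM.

3:32 PM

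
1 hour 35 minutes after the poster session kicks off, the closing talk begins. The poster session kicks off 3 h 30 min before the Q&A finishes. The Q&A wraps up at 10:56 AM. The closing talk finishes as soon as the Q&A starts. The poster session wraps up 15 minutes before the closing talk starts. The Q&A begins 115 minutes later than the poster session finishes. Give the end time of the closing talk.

The poster session starts at 10:56 AM − 210 min = 7:26 AM.
The closing talk starts at 7:26 AM + 95 min = 9:01 AM.
The poster session ends at 9:01 AM − 15 min = 8:46 AM.
The Q&A starts at 8:46 AM + 115 min = 10:41 AM.
So the closing talk ends at 10:41 AM.

10:41 AM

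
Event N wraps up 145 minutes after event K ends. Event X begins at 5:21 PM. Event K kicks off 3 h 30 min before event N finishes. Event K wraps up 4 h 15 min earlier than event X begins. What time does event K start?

12:01 PM

Event K ends at 5:21 PM − 255 min = 1:06 PM.
Event N ends at 1:06 PM + 145 min = 3:31 PM.
Event K starts at 3:31 PM − 210 min = 12:01 PM.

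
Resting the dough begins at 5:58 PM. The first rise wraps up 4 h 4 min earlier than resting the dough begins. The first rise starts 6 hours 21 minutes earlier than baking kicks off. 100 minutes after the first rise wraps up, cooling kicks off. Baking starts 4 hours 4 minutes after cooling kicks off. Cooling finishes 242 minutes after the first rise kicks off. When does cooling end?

The first rise ends at 5:58 PM − 244 min = 1:54 PM.
Cooling starts at 1:54 PM + 100 min = 3:34 PM.
Baking starts at 3:34 PM + 244 min = 7:38 PM.
The first rise starts at 7:38 PM − 381 min = 1:17 PM.
Cooling ends at 1:17 PM + 242 min = 5:19 PM.

5:19 PM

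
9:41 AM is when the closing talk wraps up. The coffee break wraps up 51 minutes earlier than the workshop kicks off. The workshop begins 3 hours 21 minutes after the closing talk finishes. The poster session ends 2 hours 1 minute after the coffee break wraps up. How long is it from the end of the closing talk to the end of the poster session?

The workshop starts at 9:41 AM + 201 min = 1:02 PM.
The coffee break ends at 1:02 PM − 51 min = 12:11 PM.
The poster session ends at 12:11 PM + 121 min = 2:12 PM.
From 9:41 AM to 2:12 PM is 4 hours 31 minutes.

4 hours 31 minutes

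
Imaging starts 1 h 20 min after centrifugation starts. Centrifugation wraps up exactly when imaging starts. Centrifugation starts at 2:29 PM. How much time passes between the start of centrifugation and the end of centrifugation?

Imaging starts at 2:29 PM + 80 min = 3:49 PM.
So centrifugation ends at 3:49 PM.
From 2:29 PM to 3:49 PM is 1 hour 20 minutes.

1 hour 20 minutes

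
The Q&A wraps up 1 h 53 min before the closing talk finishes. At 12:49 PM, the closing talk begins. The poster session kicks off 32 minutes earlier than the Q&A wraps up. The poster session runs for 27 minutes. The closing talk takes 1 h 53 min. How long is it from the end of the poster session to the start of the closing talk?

5 minutes

The closing talk ends at 12:49 PM + 113 min = 2:42 PM.
The Q&A ends at 2:42 PM − 113 min = 12:49 PM.
The poster session starts at 12:49 PM − 32 min = 12:17 PM.
The poster session ends at 12:17 PM + 27 min = 12:44 PM.
From 12:44 PM to 12:49 PM is 5 minutes.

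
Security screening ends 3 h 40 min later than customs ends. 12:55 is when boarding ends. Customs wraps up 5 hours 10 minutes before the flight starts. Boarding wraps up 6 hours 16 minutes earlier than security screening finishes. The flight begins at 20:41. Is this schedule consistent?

Customs ends at 20:41 − 310 min = 15:31.
Security screening ends at 15:31 + 220 min = 19:11.
Boarding ends at 19:11 − 376 min = 12:55.
That matches the stated 12:55, so the schedule is consistent.

Yes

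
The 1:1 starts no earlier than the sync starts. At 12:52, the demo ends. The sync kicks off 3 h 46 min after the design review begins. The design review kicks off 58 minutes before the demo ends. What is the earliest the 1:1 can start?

15:40

The design review starts at 12:52 − 58 min = 11:54.
The sync starts at 11:54 + 226 min = 15:40.
The 1:1 is bounded by the sync, so the earliest it can start is 15:40.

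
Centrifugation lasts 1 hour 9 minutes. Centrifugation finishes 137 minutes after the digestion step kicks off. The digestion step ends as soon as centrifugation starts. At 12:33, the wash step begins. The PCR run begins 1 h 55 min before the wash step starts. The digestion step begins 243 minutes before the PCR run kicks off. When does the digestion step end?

The PCR run starts at 12:33 − 115 min = 10:38.
The digestion step starts at 10:38 − 243 min = 06:35.
Centrifugation ends at 06:35 + 137 min = 08:52.
Centrifugation starts at 08:52 − 69 min = 07:43.
So the digestion step ends at 07:43.

07:43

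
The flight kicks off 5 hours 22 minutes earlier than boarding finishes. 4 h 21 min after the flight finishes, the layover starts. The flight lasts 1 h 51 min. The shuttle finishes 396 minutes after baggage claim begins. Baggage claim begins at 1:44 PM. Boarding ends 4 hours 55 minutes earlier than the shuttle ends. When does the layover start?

4:15 PM

The shuttle ends at 1:44 PM + 396 min = 8:20 PM.
Boarding ends at 8:20 PM − 295 min = 3:25 PM.
The flight starts at 3:25 PM − 322 min = 10:03 AM.
The flight ends at 10:03 AM + 111 min = 11:54 AM.
The layover starts at 11:54 AM + 261 min = 4:15 PM.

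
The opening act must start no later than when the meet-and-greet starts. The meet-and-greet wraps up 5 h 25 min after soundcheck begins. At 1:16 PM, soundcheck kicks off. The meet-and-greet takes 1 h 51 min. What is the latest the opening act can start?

The meet-and-greet ends at 1:16 PM + 325 min = 6:41 PM.
The meet-and-greet starts at 6:41 PM − 111 min = 4:50 PM.
The opening act is bounded by the meet-and-greet, so the latest it can start is 4:50 PM.

4:50 PM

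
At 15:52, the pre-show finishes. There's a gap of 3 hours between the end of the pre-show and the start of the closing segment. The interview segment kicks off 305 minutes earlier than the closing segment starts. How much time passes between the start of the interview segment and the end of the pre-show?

The closing segment starts at 15:52 + 180 min = 18:52.
The interview segment starts at 18:52 − 305 min = 13:47.
From 13:47 to 15:52 is 2 hours 5 minutes.

2 hours 5 minutes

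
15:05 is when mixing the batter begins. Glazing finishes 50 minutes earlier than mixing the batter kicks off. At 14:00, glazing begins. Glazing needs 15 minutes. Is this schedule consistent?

Yes

Glazing ends at 15:05 − 50 min = 14:15.
Glazing starts at 14:15 − 15 min = 14:00.
That matches the stated 14:00, so the schedule is consistent.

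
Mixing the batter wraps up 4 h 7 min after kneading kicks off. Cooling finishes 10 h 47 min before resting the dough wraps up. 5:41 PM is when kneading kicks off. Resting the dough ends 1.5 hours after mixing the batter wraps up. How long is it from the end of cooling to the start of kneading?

Mixing the batter ends at 5:41 PM + 247 min = 9:48 PM.
Resting the dough ends at 9:48 PM + 90 min = 11:18 PM.
Cooling ends at 11:18 PM − 647 min = 12:31 PM.
From 12:31 PM to 5:41 PM is 310 minutes.

310 minutes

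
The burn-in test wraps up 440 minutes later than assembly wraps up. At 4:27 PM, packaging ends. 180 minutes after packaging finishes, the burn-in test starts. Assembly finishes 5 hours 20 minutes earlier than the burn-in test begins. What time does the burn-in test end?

The burn-in test starts at 4:27 PM + 180 min = 7:27 PM.
Assembly ends at 7:27 PM − 320 min = 2:07 PM.
The burn-in test ends at 2:07 PM + 440 min = 9:27 PM.

9:27 PM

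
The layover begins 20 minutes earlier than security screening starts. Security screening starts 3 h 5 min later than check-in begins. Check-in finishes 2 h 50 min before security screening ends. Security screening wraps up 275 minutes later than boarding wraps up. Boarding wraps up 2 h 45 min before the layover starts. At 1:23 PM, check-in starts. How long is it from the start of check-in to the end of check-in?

Security screening starts at 1:23 PM + 185 min = 4:28 PM.
The layover starts at 4:28 PM − 20 min = 4:08 PM.
Boarding ends at 4:08 PM − 165 min = 1:23 PM.
Security screening ends at 1:23 PM + 275 min = 5:58 PM.
Check-in ends at 5:58 PM − 170 min = 3:08 PM.
From 1:23 PM to 3:08 PM is 105 minutes.

105 minutes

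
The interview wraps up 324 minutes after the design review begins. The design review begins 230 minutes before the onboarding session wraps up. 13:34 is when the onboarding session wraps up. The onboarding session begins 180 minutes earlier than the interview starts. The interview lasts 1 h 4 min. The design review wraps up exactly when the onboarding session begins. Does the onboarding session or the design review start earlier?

The design review starts at 13:34 − 230 min = 09:44.
The interview ends at 09:44 + 324 min = 15:08.
The interview starts at 15:08 − 64 min = 14:04.
The onboarding session starts at 14:04 − 180 min = 11:04.
The onboarding session starts at 11:04 and the design review starts at 09:44, so the design review is first.

the design review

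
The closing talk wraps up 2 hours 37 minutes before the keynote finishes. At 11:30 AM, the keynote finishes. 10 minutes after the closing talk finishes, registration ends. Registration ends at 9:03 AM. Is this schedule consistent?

The closing talk ends at 11:30 AM − 157 min = 8:53 AM.
Registration ends at 8:53 AM + 10 min = 9:03 AM.
That matches the stated 9:03 AM, so the schedule is consistent.

Yes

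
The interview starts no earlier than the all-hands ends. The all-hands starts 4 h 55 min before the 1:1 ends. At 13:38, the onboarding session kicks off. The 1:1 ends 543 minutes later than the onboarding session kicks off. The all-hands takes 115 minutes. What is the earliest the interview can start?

19:41

The 1:1 ends at 13:38 + 543 min = 22:41.
The all-hands starts at 22:41 − 295 min = 17:46.
The all-hands ends at 17:46 + 115 min = 19:41.
The interview is bounded by the all-hands, so the earliest it can start is 19:41.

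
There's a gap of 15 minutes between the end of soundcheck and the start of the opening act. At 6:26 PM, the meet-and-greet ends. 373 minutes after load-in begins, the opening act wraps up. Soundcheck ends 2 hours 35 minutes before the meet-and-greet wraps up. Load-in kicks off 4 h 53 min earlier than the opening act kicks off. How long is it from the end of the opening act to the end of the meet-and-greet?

60 minutes

Soundcheck ends at 6:26 PM − 155 min = 3:51 PM.
The opening act starts at 3:51 PM + 15 min = 4:06 PM.
Load-in starts at 4:06 PM − 293 min = 11:13 AM.
The opening act ends at 11:13 AM + 373 min = 5:26 PM.
From 5:26 PM to 6:26 PM is 60 minutes.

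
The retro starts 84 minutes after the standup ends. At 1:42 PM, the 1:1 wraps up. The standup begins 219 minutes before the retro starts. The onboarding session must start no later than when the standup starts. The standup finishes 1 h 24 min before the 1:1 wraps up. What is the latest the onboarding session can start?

10:03 AM

The standup ends at 1:42 PM − 84 min = 12:18 PM.
The retro starts at 12:18 PM + 84 min = 1:42 PM.
The standup starts at 1:42 PM − 219 min = 10:03 AM.
The onboarding session is bounded by the standup, so the latest it can start is 10:03 AM.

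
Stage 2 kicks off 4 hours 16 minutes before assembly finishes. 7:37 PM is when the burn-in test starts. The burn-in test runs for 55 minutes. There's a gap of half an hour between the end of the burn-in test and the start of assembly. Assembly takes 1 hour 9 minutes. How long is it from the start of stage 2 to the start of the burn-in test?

102 minutes

The burn-in test ends at 7:37 PM + 55 min = 8:32 PM.
Assembly starts at 8:32 PM + 30 min = 9:02 PM.
Assembly ends at 9:02 PM + 69 min = 10:11 PM.
Stage 2 starts at 10:11 PM − 256 min = 5:55 PM.
From 5:55 PM to 7:37 PM is 102 minutes.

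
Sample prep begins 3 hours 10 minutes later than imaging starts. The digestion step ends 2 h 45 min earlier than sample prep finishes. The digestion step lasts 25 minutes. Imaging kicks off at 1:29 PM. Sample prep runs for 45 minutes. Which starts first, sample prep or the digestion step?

Sample prep starts at 1:29 PM + 190 min = 4:39 PM.
Sample prep ends at 4:39 PM + 45 min = 5:24 PM.
The digestion step ends at 5:24 PM − 165 min = 2:39 PM.
The digestion step starts at 2:39 PM − 25 min = 2:14 PM.
Sample prep starts at 4:39 PM and the digestion step starts at 2:14 PM, so the digestion step is first.

the digestion step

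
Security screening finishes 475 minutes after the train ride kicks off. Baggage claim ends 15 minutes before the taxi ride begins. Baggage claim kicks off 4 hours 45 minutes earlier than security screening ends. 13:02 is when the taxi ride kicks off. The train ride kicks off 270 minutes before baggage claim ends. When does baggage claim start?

11:27

Baggage claim ends at 13:02 − 15 min = 12:47.
The train ride starts at 12:47 − 270 min = 08:17.
Security screening ends at 08:17 + 475 min = 16:12.
Baggage claim starts at 16:12 − 285 min = 11:27.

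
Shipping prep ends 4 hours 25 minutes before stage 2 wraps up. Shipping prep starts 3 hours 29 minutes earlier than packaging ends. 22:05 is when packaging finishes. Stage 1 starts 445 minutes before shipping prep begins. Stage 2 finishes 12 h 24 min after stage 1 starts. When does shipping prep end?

Shipping prep starts at 22:05 − 209 min = 18:36.
Stage 1 starts at 18:36 − 445 min = 11:11.
Stage 2 ends at 11:11 + 744 min = 23:35.
Shipping prep ends at 23:35 − 265 min = 19:10.

19:10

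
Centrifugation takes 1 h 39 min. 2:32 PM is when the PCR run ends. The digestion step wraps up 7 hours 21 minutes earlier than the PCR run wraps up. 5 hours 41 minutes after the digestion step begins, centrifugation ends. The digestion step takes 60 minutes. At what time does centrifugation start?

10:13 AM

The digestion step ends at 2:32 PM − 441 min = 7:11 AM.
The digestion step starts at 7:11 AM − 60 min = 6:11 AM.
Centrifugation ends at 6:11 AM + 341 min = 11:52 AM.
Centrifugation starts at 11:52 AM − 99 min = 10:13 AM.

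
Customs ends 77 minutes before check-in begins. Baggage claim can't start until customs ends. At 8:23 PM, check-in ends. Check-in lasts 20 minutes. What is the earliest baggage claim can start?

6:46 PM

Check-in starts at 8:23 PM − 20 min = 8:03 PM.
Customs ends at 8:03 PM − 77 min = 6:46 PM.
Baggage claim is bounded by customs, so the earliest it can start is 6:46 PM.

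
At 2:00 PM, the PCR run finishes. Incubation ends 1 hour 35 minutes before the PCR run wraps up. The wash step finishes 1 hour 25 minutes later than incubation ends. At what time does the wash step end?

Incubation ends at 2:00 PM − 95 min = 12:25 PM.
The wash step ends at 12:25 PM + 85 min = 1:50 PM.

1:50 PM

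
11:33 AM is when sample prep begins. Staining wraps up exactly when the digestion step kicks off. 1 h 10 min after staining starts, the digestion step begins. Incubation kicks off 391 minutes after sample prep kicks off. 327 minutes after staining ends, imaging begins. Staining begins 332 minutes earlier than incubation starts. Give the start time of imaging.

7:09 PM

Incubation starts at 11:33 AM + 391 min = 6:04 PM.
Staining starts at 6:04 PM − 332 min = 12:32 PM.
The digestion step starts at 12:32 PM + 70 min = 1:42 PM.
So staining ends at 1:42 PM.
Imaging starts at 1:42 PM + 327 min = 7:09 PM.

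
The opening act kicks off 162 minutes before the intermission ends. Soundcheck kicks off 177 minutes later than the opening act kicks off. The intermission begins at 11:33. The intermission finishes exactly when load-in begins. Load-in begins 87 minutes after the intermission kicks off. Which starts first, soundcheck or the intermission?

Load-in starts at 11:33 + 87 min = 13:00.
So the intermission ends at 13:00.
The opening act starts at 13:00 − 162 min = 10:18.
Soundcheck starts at 10:18 + 177 min = 13:15.
Soundcheck starts at 13:15 and the intermission starts at 11:33, so the intermission is first.

the intermission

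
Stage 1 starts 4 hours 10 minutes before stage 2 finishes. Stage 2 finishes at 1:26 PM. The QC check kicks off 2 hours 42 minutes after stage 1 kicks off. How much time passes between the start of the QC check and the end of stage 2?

88 minutes

Stage 1 starts at 1:26 PM − 250 min = 9:16 AM.
The QC check starts at 9:16 AM + 162 min = 11:58 AM.
From 11:58 AM to 1:26 PM is 88 minutes.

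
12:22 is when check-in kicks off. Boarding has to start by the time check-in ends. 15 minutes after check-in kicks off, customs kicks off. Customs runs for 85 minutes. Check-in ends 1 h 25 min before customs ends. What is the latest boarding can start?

Customs starts at 12:22 + 15 min = 12:37.
Customs ends at 12:37 + 85 min = 14:02.
Check-in ends at 14:02 − 85 min = 12:37.
Boarding is bounded by check-in, so the latest it can start is 12:37.

12:37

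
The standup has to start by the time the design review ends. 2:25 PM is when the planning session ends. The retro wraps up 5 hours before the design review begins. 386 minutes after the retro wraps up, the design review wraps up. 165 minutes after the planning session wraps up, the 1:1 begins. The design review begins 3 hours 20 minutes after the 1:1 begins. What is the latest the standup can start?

9:56 PM

The 1:1 starts at 2:25 PM + 165 min = 5:10 PM.
The design review starts at 5:10 PM + 200 min = 8:30 PM.
The retro ends at 8:30 PM − 300 min = 3:30 PM.
The design review ends at 3:30 PM + 386 min = 9:56 PM.
The standup is bounded by the design review, so the latest it can start is 9:56 PM.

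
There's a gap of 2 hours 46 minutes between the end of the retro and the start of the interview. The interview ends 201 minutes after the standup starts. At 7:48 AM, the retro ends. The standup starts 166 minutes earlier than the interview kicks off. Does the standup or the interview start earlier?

The interview starts at 7:48 AM + 166 min = 10:34 AM.
The standup starts at 10:34 AM − 166 min = 7:48 AM.
The standup starts at 7:48 AM and the interview starts at 10:34 AM, so the standup is first.

the standup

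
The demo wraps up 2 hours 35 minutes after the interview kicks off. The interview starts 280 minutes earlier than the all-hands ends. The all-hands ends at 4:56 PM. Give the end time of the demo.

2:51 PM

The interview starts at 4:56 PM − 280 min = 12:16 PM.
The demo ends at 12:16 PM + 155 min = 2:51 PM.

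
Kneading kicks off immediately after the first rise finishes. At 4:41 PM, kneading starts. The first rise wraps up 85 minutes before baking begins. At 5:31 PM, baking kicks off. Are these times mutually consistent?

No

The first rise ends at 5:31 PM − 85 min = 4:06 PM.
So kneading starts at 4:06 PM.
But kneading is also said to start at 4:41 PM — a 35-minute conflict.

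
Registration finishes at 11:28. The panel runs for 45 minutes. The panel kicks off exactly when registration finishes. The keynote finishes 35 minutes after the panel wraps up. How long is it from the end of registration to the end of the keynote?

80 minutes

The panel starts at 11:28.
The panel ends at 11:28 + 45 min = 12:13.
The keynote ends at 12:13 + 35 min = 12:48.
From 11:28 to 12:48 is 80 minutes.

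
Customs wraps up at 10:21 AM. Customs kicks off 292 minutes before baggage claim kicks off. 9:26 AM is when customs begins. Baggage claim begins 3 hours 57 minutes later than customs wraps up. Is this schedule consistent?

Yes

Baggage claim starts at 10:21 AM + 237 min = 2:18 PM.
Customs starts at 2:18 PM − 292 min = 9:26 AM.
That matches the stated 9:26 AM, so the schedule is consistent.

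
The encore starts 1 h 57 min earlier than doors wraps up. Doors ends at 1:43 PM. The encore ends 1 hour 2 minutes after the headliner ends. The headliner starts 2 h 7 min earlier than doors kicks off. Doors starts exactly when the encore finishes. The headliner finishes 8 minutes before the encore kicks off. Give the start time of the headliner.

10:33 AM

The encore starts at 1:43 PM − 117 min = 11:46 AM.
The headliner ends at 11:46 AM − 8 min = 11:38 AM.
The encore ends at 11:38 AM + 62 min = 12:40 PM.
So doors starts at 12:40 PM.
The headliner starts at 12:40 PM − 127 min = 10:33 AM.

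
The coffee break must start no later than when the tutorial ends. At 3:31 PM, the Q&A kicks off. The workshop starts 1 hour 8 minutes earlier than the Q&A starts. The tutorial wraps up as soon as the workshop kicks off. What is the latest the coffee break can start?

2:23 PM

The workshop starts at 3:31 PM − 68 min = 2:23 PM.
So the tutorial ends at 2:23 PM.
The coffee break is bounded by the tutorial, so the latest it can start is 2:23 PM.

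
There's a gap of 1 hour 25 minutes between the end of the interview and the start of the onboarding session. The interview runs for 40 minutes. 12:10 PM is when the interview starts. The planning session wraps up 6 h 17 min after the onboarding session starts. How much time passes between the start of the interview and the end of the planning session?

The interview ends at 12:10 PM + 40 min = 12:50 PM.
The onboarding session starts at 12:50 PM + 85 min = 2:15 PM.
The planning session ends at 2:15 PM + 377 min = 8:32 PM.
From 12:10 PM to 8:32 PM is 502 minutes.

502 minutes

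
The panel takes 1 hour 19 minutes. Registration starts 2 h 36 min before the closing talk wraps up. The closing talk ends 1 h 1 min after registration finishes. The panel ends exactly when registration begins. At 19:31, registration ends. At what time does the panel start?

16:37

The closing talk ends at 19:31 + 61 min = 20:32.
Registration starts at 20:32 − 156 min = 17:56.
So the panel ends at 17:56.
The panel starts at 17:56 − 79 min = 16:37.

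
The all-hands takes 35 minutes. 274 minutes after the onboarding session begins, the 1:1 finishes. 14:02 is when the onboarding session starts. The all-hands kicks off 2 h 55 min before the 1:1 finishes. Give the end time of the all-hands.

The 1:1 ends at 14:02 + 274 min = 18:36.
The all-hands starts at 18:36 − 175 min = 15:41.
The all-hands ends at 15:41 + 35 min = 16:16.

16:16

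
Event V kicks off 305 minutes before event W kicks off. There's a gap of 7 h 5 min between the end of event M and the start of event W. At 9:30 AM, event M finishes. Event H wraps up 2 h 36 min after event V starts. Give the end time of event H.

Event W starts at 9:30 AM + 425 min = 4:35 PM.
Event V starts at 4:35 PM − 305 min = 11:30 AM.
Event H ends at 11:30 AM + 156 min = 2:06 PM.

2:06 PM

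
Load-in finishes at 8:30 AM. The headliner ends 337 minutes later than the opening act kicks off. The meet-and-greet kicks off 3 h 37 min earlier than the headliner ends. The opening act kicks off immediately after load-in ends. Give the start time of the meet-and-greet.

10:30 AM

The opening act starts at 8:30 AM.
The headliner ends at 8:30 AM + 337 min = 2:07 PM.
The meet-and-greet starts at 2:07 PM − 217 min = 10:30 AM.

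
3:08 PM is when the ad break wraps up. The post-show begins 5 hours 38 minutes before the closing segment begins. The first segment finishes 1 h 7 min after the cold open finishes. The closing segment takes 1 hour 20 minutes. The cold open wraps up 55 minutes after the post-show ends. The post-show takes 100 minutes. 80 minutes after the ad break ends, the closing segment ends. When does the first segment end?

The closing segment ends at 3:08 PM + 80 min = 4:28 PM.
The closing segment starts at 4:28 PM − 80 min = 3:08 PM.
The post-show starts at 3:08 PM − 338 min = 9:30 AM.
The post-show ends at 9:30 AM + 100 min = 11:10 AM.
The cold open ends at 11:10 AM + 55 min = 12:05 PM.
The first segment ends at 12:05 PM + 67 min = 1:12 PM.

1:12 PM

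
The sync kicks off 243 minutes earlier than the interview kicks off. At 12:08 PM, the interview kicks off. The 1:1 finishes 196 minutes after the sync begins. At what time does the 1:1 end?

11:21 AM

The sync starts at 12:08 PM − 243 min = 8:05 AM.
The 1:1 ends at 8:05 AM + 196 min = 11:21 AM.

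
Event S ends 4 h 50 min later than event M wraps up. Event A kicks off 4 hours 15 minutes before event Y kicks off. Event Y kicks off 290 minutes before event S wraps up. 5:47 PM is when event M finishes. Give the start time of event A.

1:32 PM

Event S ends at 5:47 PM + 290 min = 10:37 PM.
Event Y starts at 10:37 PM − 290 min = 5:47 PM.
Event A starts at 5:47 PM − 255 min = 1:32 PM.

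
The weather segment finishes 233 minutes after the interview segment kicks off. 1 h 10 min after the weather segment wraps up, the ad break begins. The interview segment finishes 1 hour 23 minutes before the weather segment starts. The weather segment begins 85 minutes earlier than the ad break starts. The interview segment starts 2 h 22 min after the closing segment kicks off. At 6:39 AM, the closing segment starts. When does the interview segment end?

11:16 AM

The interview segment starts at 6:39 AM + 142 min = 9:01 AM.
The weather segment ends at 9:01 AM + 233 min = 12:54 PM.
The ad break starts at 12:54 PM + 70 min = 2:04 PM.
The weather segment starts at 2:04 PM − 85 min = 12:39 PM.
The interview segment ends at 12:39 PM − 83 min = 11:16 AM.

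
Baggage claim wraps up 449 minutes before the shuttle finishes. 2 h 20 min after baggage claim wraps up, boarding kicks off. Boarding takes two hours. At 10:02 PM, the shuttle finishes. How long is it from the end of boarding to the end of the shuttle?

189 minutes

Baggage claim ends at 10:02 PM − 449 min = 2:33 PM.
Boarding starts at 2:33 PM + 140 min = 4:53 PM.
Boarding ends at 4:53 PM + 120 min = 6:53 PM.
From 6:53 PM to 10:02 PM is 189 minutes.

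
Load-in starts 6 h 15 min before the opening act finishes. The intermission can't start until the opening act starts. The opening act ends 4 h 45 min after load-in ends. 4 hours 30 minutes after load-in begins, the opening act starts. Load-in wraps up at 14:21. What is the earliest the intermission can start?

17:21

The opening act ends at 14:21 + 285 min = 19:06.
Load-in starts at 19:06 − 375 min = 12:51.
The opening act starts at 12:51 + 270 min = 17:21.
The intermission is bounded by the opening act, so the earliest it can start is 17:21.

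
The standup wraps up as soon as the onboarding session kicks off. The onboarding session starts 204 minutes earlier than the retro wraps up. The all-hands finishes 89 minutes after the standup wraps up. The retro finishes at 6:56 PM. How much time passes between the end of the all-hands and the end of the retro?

115 minutes

The onboarding session starts at 6:56 PM − 204 min = 3:32 PM.
So the standup ends at 3:32 PM.
The all-hands ends at 3:32 PM + 89 min = 5:01 PM.
From 5:01 PM to 6:56 PM is 115 minutes.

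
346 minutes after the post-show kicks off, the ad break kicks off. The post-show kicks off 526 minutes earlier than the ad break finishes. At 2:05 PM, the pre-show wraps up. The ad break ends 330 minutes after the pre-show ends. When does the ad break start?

4:35 PM

The ad break ends at 2:05 PM + 330 min = 7:35 PM.
The post-show starts at 7:35 PM − 526 min = 10:49 AM.
The ad break starts at 10:49 AM + 346 min = 4:35 PM.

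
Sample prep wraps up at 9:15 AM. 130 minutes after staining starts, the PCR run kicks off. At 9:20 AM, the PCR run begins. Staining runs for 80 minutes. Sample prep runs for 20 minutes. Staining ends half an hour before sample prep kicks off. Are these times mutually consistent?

No

Sample prep starts at 9:15 AM − 20 min = 8:55 AM.
Staining ends at 8:55 AM − 30 min = 8:25 AM.
Staining starts at 8:25 AM − 80 min = 7:05 AM.
The PCR run starts at 7:05 AM + 130 min = 9:15 AM.
But the PCR run is also said to start at 9:20 AM — a 5-minute conflict.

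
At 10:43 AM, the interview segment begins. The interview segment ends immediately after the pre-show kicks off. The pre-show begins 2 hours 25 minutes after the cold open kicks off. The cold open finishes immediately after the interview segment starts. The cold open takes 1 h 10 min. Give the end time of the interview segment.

The cold open ends at 10:43 AM.
The cold open starts at 10:43 AM − 70 min = 9:33 AM.
The pre-show starts at 9:33 AM + 145 min = 11:58 AM.
So the interview segment ends at 11:58 AM.

11:58 AM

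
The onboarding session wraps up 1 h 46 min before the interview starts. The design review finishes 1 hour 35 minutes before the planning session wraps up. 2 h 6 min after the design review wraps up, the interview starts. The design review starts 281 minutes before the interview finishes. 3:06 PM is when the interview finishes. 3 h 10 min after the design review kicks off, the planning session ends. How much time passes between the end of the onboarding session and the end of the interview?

The design review starts at 3:06 PM − 281 min = 10:25 AM.
The planning session ends at 10:25 AM + 190 min = 1:35 PM.
The design review ends at 1:35 PM − 95 min = 12:00 PM.
The interview starts at 12:00 PM + 126 min = 2:06 PM.
The onboarding session ends at 2:06 PM − 106 min = 12:20 PM.
From 12:20 PM to 3:06 PM is 166 minutes.

166 minutes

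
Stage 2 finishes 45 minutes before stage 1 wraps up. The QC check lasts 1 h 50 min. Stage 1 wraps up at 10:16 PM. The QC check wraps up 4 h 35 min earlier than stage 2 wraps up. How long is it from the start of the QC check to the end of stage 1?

Stage 2 ends at 10:16 PM − 45 min = 9:31 PM.
The QC check ends at 9:31 PM − 275 min = 4:56 PM.
The QC check starts at 4:56 PM − 110 min = 3:06 PM.
From 3:06 PM to 10:16 PM is 430 minutes.

430 minutes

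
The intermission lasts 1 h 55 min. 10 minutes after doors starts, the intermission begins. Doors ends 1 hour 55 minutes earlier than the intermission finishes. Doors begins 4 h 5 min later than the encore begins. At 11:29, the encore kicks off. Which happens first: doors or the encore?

the encore

Doors starts at 11:29 + 245 min = 15:34.
Doors starts at 15:34 and the encore starts at 11:29, so the encore is first.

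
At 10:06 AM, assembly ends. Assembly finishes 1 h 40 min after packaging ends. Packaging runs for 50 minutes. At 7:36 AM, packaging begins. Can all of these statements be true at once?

Packaging ends at 7:36 AM + 50 min = 8:26 AM.
Assembly ends at 8:26 AM + 100 min = 10:06 AM.
That matches the stated 10:06 AM, so the schedule is consistent.

Yes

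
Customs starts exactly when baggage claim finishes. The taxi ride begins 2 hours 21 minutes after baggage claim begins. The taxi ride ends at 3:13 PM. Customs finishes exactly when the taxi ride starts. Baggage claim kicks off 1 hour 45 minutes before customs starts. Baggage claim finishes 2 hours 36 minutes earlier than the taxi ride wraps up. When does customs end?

1:13 PM

Baggage claim ends at 3:13 PM − 156 min = 12:37 PM.
So customs starts at 12:37 PM.
Baggage claim starts at 12:37 PM − 105 min = 10:52 AM.
The taxi ride starts at 10:52 AM + 141 min = 1:13 PM.
So customs ends at 1:13 PM.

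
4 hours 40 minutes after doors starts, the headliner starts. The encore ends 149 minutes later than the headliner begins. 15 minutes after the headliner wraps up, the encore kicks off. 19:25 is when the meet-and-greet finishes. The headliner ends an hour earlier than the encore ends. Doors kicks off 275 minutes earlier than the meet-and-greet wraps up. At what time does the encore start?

Doors starts at 19:25 − 275 min = 14:50.
The headliner starts at 14:50 + 280 min = 19:30.
The encore ends at 19:30 + 149 min = 21:59.
The headliner ends at 21:59 − 60 min = 20:59.
The encore starts at 20:59 + 15 min = 21:14.

21:14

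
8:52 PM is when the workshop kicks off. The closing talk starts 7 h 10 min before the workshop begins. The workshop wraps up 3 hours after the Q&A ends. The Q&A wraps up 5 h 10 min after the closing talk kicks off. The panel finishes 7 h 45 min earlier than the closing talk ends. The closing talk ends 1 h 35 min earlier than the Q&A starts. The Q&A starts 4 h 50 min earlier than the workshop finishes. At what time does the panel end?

7:42 AM

The closing talk starts at 8:52 PM − 430 min = 1:42 PM.
The Q&A ends at 1:42 PM + 310 min = 6:52 PM.
The workshop ends at 6:52 PM + 180 min = 9:52 PM.
The Q&A starts at 9:52 PM − 290 min = 5:02 PM.
The closing talk ends at 5:02 PM − 95 min = 3:27 PM.
The panel ends at 3:27 PM − 465 min = 7:42 AM.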